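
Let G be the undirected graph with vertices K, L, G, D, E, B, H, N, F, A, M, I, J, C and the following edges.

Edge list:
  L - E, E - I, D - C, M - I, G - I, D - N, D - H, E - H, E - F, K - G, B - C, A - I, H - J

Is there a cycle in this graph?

No

DFS, tracking each vertex's parent; an edge to a visited non-parent vertex closes a cycle.
Start from H:
visit H (parent –)
  visit D (parent H)
    visit N (parent D)
      N–D: parent, skip
    visit C (parent D)
      C–D: parent, skip
      visit B (parent C)
        B–C: parent, skip
    D–H: parent, skip
  visit E (parent H)
    visit F (parent E)
      F–E: parent, skip
    visit I (parent E)
      visit G (parent I)
        G–I: parent, skip
        visit K (parent G)
          K–G: parent, skip
      visit A (parent I)
        A–I: parent, skip
      visit M (parent I)
        M–I: parent, skip
      I–E: parent, skip
    visit L (parent E)
      L–E: parent, skip
    E–H: parent, skip
  visit J (parent H)
    J–H: parent, skip
No non-parent visited neighbor found — the graph is a forest.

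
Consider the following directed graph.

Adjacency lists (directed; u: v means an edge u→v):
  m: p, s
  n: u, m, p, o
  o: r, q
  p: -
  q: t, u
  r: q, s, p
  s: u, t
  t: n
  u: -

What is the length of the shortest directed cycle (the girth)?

For each vertex v, BFS finds the shortest path from v back to v.
The shortest such closed walk is t → n → o → q → t, length 4.

4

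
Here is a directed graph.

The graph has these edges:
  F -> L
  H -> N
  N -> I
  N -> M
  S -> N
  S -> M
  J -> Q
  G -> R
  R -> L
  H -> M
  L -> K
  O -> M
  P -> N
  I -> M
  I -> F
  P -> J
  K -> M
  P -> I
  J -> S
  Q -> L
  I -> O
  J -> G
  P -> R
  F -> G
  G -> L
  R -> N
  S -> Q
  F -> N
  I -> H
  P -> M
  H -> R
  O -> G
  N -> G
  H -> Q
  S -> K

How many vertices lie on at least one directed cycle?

A vertex is on a directed cycle iff it belongs to a strongly connected component of size ≥ 2 (or has a self-loop).
The vertices on cycles are {F, G, H, I, N, O, R} — 7 in total.

7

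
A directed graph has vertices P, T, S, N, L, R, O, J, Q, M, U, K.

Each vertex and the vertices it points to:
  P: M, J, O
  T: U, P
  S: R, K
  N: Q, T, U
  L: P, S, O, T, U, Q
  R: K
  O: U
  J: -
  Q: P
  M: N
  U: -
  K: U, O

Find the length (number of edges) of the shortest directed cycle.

4

For each vertex v, BFS finds the shortest path from v back to v.
The shortest such closed walk is P → M → N → T → P, length 4.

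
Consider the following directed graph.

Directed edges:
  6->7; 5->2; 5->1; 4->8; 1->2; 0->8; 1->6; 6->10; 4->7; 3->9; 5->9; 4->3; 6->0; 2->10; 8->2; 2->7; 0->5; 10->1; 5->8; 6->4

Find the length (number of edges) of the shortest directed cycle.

For each vertex v, BFS finds the shortest path from v back to v.
The shortest such closed walk is 6 → 10 → 1 → 6, length 3.

3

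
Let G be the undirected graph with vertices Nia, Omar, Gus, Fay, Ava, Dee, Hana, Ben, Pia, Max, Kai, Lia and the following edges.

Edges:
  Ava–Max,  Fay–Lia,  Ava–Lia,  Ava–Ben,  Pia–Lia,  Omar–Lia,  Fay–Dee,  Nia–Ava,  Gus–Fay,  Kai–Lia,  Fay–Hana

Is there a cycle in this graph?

DFS, tracking each vertex's parent; an edge to a visited non-parent vertex closes a cycle.
Start from Max:
visit Max (parent –)
  visit Ava (parent Max)
    visit Ben (parent Ava)
      Ben–Ava: parent, skip
    visit Lia (parent Ava)
      visit Kai (parent Lia)
        Kai–Lia: parent, skip
      visit Fay (parent Lia)
        visit Hana (parent Fay)
          Hana–Fay: parent, skip
        visit Gus (parent Fay)
          Gus–Fay: parent, skip
        Fay–Lia: parent, skip
        visit Dee (parent Fay)
          Dee–Fay: parent, skip
      visit Omar (parent Lia)
        Omar–Lia: parent, skip
      Lia–Ava: parent, skip
      visit Pia (parent Lia)
        Pia–Lia: parent, skip
    visit Nia (parent Ava)
      Nia–Ava: parent, skip
    Ava–Max: parent, skip
No non-parent visited neighbor found — the graph is a forest.

No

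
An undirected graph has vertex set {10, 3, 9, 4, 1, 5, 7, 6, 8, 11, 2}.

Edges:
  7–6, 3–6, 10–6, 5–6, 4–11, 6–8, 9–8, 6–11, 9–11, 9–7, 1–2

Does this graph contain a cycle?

DFS, tracking each vertex's parent; an edge to a visited non-parent vertex closes a cycle.
Start from 9:
visit 9 (parent –)
  visit 7 (parent 9)
    visit 6 (parent 7)
      visit 11 (parent 6)
        11–6: parent, skip
        visit 4 (parent 11)
          4–11: parent, skip
        11–9: 9 visited and ≠ parent → cycle
Cycle: 9 – 7 – 6 – 11 – 9.

Yes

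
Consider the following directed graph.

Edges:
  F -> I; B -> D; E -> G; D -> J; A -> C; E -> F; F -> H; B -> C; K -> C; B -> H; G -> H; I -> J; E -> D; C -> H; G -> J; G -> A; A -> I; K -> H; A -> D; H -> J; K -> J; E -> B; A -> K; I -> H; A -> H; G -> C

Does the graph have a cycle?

No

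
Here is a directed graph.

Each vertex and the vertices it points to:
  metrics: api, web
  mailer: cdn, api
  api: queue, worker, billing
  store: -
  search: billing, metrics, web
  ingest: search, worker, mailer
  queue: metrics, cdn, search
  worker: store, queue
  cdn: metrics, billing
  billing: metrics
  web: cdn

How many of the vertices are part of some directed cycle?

8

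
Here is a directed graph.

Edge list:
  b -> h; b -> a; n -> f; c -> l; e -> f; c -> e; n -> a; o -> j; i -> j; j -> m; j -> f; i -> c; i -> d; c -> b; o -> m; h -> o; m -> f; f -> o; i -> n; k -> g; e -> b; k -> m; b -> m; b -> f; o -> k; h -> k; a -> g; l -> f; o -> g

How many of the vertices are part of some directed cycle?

5

A vertex is on a directed cycle iff it belongs to a strongly connected component of size ≥ 2 (or has a self-loop).
The vertices on cycles are {f, j, k, m, o} — 5 in total.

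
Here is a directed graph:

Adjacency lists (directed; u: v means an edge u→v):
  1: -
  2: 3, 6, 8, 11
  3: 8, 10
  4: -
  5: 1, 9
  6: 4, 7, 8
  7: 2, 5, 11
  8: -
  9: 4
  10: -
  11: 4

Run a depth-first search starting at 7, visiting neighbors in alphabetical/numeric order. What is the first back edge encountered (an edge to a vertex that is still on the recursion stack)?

6->7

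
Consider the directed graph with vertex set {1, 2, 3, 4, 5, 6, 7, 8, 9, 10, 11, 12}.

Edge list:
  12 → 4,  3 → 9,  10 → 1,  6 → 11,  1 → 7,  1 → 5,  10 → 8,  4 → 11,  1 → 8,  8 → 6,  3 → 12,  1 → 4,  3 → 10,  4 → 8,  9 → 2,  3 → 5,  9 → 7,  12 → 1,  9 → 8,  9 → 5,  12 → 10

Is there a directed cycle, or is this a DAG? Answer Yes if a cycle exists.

No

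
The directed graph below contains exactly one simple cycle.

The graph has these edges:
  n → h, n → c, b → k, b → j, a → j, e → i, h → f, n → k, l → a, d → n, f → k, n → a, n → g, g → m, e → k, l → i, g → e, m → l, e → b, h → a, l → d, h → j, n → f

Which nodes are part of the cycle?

d, g, l, m, n

DFS with gray/black marking from n:
n gray
  k gray
  k black
  g gray
    m gray
      l gray
        d gray
          d→n: n is gray → back edge
Back edge closes the cycle n → g → m → l → d → n; its vertices are {d, g, l, m, n}.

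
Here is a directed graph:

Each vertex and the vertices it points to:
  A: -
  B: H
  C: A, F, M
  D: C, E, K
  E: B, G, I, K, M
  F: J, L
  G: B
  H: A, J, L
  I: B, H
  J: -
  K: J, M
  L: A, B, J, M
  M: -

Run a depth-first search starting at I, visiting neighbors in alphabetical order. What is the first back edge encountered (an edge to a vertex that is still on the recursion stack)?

L->B

DFS from I (visiting neighbors in alphabetical order); mark gray on enter, black on exit:
I gray
  B gray
    H gray
      A gray
      A black
      J gray
      J black
      L gray
        L→A: A black — skip
        L→B: B is gray → back edge
First back edge: L → B.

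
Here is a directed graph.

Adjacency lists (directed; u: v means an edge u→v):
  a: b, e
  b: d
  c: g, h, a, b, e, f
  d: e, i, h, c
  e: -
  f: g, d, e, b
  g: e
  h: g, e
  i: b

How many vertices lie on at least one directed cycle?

A vertex is on a directed cycle iff it belongs to a strongly connected component of size ≥ 2 (or has a self-loop).
The vertices on cycles are {a, b, c, d, f, i} — 6 in total.

6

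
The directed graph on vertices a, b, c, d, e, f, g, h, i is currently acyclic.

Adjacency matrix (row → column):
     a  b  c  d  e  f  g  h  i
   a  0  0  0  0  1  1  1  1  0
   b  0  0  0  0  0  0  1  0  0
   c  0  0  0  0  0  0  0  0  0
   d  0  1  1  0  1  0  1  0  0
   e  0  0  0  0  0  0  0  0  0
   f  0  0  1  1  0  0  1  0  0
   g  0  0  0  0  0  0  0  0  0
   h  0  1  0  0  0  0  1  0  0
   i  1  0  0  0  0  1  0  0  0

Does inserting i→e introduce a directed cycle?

No

Adding i→e creates a cycle iff e can already reach i.
Explore from e: no path reaches i. The graph stays acyclic.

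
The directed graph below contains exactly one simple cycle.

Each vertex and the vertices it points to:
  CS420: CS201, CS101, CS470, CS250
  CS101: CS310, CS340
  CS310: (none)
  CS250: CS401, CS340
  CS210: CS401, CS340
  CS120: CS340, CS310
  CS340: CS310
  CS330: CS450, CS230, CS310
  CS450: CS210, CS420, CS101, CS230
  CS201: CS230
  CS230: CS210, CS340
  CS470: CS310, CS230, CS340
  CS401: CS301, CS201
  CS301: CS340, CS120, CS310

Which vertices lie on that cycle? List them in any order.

CS201, CS210, CS230, CS401

DFS with gray/black marking from CS210:
CS210 gray
  CS401 gray
    CS301 gray
      CS340 gray
        CS310 gray
        CS310 black
      CS340 black
      CS120 gray
        CS120→CS340: CS340 black — skip
        CS120→CS310: CS310 black — skip
      CS120 black
      CS301→CS310: CS310 black — skip
    CS301 black
    CS201 gray
      CS230 gray
        CS230→CS210: CS210 is gray → back edge
Back edge closes the cycle CS210 → CS401 → CS201 → CS230 → CS210; its vertices are {CS201, CS210, CS230, CS401}.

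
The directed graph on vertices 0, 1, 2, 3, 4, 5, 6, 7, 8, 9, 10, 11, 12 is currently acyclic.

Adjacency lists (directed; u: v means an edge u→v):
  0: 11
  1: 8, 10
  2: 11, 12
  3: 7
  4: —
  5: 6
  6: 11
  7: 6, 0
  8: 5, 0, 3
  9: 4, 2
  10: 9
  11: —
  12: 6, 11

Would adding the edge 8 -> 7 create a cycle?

No

Adding 8→7 creates a cycle iff 7 can already reach 8.
Explore from 7: no path reaches 8. The graph stays acyclic.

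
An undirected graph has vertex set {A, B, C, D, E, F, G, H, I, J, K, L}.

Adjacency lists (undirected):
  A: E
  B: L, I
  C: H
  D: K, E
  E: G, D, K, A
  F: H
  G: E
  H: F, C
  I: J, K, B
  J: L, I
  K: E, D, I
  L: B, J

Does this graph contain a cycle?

DFS, tracking each vertex's parent; an edge to a visited non-parent vertex closes a cycle.
Start from F:
visit F (parent –)
  visit H (parent F)
    H–F: parent, skip
    visit C (parent H)
      C–H: parent, skip
visit A (parent –)
  visit E (parent A)
    visit G (parent E)
      G–E: parent, skip
    visit D (parent E)
      visit K (parent D)
        K–E: E visited and ≠ parent → cycle
Cycle: E – D – K – E.

Yes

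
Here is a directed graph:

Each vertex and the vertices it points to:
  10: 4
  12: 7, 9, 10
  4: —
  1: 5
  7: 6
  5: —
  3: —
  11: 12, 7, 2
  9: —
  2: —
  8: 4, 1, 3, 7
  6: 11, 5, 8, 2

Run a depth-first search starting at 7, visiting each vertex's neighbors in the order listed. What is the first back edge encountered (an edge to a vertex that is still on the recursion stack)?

DFS from 7 (visiting each vertex's neighbors in the order listed); mark gray on enter, black on exit:
7 gray
  6 gray
    11 gray
      12 gray
        12→7: 7 is gray → back edge
First back edge: 12 → 7.

12→7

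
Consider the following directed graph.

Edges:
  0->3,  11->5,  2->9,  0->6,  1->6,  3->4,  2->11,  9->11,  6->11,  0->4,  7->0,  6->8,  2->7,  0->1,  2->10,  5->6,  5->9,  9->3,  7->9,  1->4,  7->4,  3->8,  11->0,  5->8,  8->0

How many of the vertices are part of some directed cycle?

A vertex is on a directed cycle iff it belongs to a strongly connected component of size ≥ 2 (or has a self-loop).
The vertices on cycles are {0, 1, 3, 5, 6, 8, 9, 11} — 8 in total.

8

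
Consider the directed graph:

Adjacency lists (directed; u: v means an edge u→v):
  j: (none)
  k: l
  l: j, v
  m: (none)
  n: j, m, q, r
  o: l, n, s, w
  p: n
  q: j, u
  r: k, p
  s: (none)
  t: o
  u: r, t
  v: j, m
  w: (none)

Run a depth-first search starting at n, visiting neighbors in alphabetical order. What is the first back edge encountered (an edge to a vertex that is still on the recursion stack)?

DFS from n (visiting neighbors in alphabetical order); mark gray on enter, black on exit:
n gray
  j gray
  j black
  m gray
  m black
  q gray
    q→j: j black — skip
    u gray
      r gray
        k gray
          l gray
            l→j: j black — skip
            v gray
              v→j: j black — skip
              v→m: m black — skip
            v black
          l black
        k black
        p gray
          p→n: n is gray → back edge
First back edge: p → n.

p->n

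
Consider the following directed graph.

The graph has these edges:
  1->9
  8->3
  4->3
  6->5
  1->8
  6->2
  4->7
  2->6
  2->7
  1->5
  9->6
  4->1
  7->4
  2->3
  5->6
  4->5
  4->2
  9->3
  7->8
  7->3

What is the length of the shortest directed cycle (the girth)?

For each vertex v, BFS finds the shortest path from v back to v.
The shortest such closed walk is 4 → 7 → 4, length 2.

2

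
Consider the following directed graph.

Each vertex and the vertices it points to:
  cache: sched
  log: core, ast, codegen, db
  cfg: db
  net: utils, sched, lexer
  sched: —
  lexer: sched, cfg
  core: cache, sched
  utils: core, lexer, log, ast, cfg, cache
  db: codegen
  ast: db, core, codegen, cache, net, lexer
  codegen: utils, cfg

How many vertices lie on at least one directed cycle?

8

A vertex is on a directed cycle iff it belongs to a strongly connected component of size ≥ 2 (or has a self-loop).
The vertices on cycles are {db, ast, cfg, log, net, lexer, utils, codegen} — 8 in total.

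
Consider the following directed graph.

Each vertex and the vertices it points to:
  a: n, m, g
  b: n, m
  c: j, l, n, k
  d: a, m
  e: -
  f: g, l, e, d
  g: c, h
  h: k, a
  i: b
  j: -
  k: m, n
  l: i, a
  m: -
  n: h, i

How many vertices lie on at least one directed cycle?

9

A vertex is on a directed cycle iff it belongs to a strongly connected component of size ≥ 2 (or has a self-loop).
The vertices on cycles are {a, b, c, g, h, i, k, l, n} — 9 in total.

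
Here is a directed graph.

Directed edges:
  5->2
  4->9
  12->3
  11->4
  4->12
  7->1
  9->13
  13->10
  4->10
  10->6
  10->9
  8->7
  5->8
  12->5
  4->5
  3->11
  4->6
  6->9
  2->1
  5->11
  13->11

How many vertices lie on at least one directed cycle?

9

A vertex is on a directed cycle iff it belongs to a strongly connected component of size ≥ 2 (or has a self-loop).
The vertices on cycles are {3, 4, 5, 6, 9, 10, 11, 12, 13} — 9 in total.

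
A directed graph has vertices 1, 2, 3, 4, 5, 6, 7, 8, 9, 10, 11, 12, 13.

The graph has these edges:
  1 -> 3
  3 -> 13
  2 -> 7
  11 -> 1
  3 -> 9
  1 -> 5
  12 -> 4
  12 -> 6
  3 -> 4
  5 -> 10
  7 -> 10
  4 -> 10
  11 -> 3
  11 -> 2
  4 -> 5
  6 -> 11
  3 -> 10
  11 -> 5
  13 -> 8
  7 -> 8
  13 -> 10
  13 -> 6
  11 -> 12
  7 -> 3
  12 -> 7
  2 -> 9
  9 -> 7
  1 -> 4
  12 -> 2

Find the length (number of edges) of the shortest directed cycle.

3

For each vertex v, BFS finds the shortest path from v back to v.
The shortest such closed walk is 6 → 11 → 12 → 6, length 3.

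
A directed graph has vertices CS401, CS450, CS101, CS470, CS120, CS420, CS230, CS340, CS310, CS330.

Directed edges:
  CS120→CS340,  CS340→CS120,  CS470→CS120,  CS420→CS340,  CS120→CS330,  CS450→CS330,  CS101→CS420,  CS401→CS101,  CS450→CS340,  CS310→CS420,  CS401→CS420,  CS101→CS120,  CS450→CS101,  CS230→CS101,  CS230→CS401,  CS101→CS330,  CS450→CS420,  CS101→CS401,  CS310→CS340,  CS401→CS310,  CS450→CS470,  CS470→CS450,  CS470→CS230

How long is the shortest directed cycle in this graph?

2

For each vertex v, BFS finds the shortest path from v back to v.
The shortest such closed walk is CS470 → CS450 → CS470, length 2.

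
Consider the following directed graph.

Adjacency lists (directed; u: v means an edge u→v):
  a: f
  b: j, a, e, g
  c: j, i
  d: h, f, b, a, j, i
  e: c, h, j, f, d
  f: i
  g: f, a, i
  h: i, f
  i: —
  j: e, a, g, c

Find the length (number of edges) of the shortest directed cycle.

2

For each vertex v, BFS finds the shortest path from v back to v.
The shortest such closed walk is j → c → j, length 2.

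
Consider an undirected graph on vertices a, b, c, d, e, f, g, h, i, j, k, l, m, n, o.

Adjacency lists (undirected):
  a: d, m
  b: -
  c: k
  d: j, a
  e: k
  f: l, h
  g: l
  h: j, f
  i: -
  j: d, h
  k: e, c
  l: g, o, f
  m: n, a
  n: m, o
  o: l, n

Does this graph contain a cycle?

Yes

DFS, tracking each vertex's parent; an edge to a visited non-parent vertex closes a cycle.
Start from i:
visit i (parent –)
visit a (parent –)
  visit d (parent a)
    visit j (parent d)
      j–d: parent, skip
      visit h (parent j)
        h–j: parent, skip
        visit f (parent h)
          visit l (parent f)
            visit g (parent l)
              g–l: parent, skip
            visit o (parent l)
              o–l: parent, skip
              visit n (parent o)
                visit m (parent n)
                  m–n: parent, skip
                  m–a: a visited and ≠ parent → cycle
Cycle: a – d – j – h – f – l – o – n – m – a.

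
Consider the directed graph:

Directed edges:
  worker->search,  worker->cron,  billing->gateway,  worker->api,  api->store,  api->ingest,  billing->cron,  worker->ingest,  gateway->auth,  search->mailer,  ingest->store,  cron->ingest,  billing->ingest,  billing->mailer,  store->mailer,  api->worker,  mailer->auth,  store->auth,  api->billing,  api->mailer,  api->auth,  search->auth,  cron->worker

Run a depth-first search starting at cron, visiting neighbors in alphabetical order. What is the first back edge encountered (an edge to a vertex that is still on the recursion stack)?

billing->cron

DFS from cron (visiting neighbors in alphabetical order); mark gray on enter, black on exit:
cron gray
  ingest gray
    store gray
      auth gray
      auth black
      mailer gray
        mailer→auth: auth black — skip
      mailer black
    store black
  ingest black
  worker gray
    api gray
      api→auth: auth black — skip
      billing gray
        billing→cron: cron is gray → back edge
First back edge: billing → cron.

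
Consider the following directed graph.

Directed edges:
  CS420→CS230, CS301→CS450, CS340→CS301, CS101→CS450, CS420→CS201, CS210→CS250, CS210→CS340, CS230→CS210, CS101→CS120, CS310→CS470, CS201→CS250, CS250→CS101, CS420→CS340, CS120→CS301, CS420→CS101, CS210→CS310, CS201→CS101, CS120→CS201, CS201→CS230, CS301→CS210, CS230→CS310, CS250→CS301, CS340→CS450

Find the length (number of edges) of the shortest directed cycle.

3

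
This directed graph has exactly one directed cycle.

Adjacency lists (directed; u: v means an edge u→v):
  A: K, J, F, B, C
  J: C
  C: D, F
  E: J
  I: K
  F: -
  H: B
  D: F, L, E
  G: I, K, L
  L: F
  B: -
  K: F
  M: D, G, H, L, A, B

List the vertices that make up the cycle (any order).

DFS with gray/black marking from D:
D gray
  F gray
  F black
  L gray
    L→F: F black — skip
  L black
  E gray
    J gray
      C gray
        C→D: D is gray → back edge
Back edge closes the cycle D → E → J → C → D; its vertices are {C, D, E, J}.

C, D, E, J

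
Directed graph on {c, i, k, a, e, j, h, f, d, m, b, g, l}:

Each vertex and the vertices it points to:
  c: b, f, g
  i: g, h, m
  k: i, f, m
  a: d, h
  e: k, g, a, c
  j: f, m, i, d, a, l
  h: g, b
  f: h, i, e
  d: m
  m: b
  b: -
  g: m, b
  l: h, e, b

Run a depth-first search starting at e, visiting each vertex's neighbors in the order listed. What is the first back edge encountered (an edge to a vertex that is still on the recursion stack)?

DFS from e (visiting each vertex's neighbors in the order listed); mark gray on enter, black on exit:
e gray
  k gray
    i gray
      g gray
        m gray
          b gray
          b black
        m black
        g→b: b black — skip
      g black
      h gray
        h→g: g black — skip
        h→b: b black — skip
      h black
      i→m: m black — skip
    i black
    f gray
      f→h: h black — skip
      f→i: i black — skip
      f→e: e is gray → back edge
First back edge: f → e.

f->e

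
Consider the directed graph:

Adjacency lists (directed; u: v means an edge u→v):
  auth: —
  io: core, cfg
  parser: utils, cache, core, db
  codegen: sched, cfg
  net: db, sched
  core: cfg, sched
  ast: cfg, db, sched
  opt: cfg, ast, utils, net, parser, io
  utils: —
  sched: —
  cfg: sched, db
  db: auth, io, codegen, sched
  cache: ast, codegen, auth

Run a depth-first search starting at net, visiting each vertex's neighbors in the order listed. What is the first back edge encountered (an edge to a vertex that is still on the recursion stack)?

cfg->db

DFS from net (visiting each vertex's neighbors in the order listed); mark gray on enter, black on exit:
net gray
  db gray
    auth gray
    auth black
    io gray
      core gray
        cfg gray
          sched gray
          sched black
          cfg→db: db is gray → back edge
First back edge: cfg → db.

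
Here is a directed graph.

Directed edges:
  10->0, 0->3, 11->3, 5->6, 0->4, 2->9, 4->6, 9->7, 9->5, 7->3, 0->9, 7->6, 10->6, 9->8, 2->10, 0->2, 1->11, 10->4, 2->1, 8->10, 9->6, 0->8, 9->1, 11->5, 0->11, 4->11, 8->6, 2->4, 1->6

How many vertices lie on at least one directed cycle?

5

A vertex is on a directed cycle iff it belongs to a strongly connected component of size ≥ 2 (or has a self-loop).
The vertices on cycles are {0, 2, 8, 9, 10} — 5 in total.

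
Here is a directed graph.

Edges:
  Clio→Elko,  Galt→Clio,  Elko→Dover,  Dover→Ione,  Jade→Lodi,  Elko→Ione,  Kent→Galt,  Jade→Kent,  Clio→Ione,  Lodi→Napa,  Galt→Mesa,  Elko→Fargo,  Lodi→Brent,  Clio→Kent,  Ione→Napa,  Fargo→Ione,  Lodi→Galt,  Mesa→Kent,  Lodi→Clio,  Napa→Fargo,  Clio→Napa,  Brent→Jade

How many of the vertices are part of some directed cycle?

10

A vertex is on a directed cycle iff it belongs to a strongly connected component of size ≥ 2 (or has a self-loop).
The vertices on cycles are {Clio, Galt, Ione, Jade, Kent, Lodi, Mesa, Napa, Brent, Fargo} — 10 in total.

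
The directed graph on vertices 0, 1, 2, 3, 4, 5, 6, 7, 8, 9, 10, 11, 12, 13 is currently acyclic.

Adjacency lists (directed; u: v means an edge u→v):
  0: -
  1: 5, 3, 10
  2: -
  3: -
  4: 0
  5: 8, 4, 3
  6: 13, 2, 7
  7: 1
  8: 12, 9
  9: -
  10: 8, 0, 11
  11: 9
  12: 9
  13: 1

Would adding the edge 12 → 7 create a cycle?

Adding 12→7 creates a cycle iff 7 can already reach 12.
Path from 7: 7 → 1 → 10 → 8 → 12.
So 7 → … → 12 → 7 is a cycle.

Yes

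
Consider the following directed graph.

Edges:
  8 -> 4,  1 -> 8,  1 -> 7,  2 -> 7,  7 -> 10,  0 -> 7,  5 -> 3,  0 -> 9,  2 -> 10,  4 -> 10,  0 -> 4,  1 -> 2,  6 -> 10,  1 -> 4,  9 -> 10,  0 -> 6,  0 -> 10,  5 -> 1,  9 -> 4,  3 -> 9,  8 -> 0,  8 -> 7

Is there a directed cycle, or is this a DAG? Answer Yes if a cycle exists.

No

DFS with white/gray/black marking, starting from 0:
0 gray
  9 gray
    4 gray
      10 gray
      10 black
    4 black
    9→10: 10 black — skip
  9 black
  0→4: 4 black — skip
  6 gray
    6→10: 10 black — skip
  6 black
  7 gray
    7→10: 10 black — skip
  7 black
  0→10: 10 black — skip
0 black
1 gray
  1→7: 7 black — skip
  2 gray
    2→7: 7 black — skip
    2→10: 10 black — skip
  2 black
  1→4: 4 black — skip
  8 gray
    8→4: 4 black — skip
    8→0: 0 black — skip
    8→7: 7 black — skip
  8 black
1 black
3 gray
  3→9: 9 black — skip
3 black
5 gray
  5→1: 1 black — skip
  5→3: 3 black — skip
5 black
Every edge goes to a white or black vertex — no back edge, so the graph is acyclic.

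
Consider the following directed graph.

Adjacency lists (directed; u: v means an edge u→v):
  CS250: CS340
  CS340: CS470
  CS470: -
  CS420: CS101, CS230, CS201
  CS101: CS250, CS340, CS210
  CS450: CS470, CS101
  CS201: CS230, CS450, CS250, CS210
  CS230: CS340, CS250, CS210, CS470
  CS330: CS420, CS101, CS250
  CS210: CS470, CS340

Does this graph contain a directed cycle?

No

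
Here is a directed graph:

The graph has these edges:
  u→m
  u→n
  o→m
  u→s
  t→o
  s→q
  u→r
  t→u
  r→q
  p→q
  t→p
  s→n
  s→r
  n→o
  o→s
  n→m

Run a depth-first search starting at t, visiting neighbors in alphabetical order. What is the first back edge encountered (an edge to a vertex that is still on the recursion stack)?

DFS from t (visiting neighbors in alphabetical order); mark gray on enter, black on exit:
t gray
  o gray
    m gray
    m black
    s gray
      n gray
        n→m: m black — skip
        n→o: o is gray → back edge
First back edge: n → o.

n->o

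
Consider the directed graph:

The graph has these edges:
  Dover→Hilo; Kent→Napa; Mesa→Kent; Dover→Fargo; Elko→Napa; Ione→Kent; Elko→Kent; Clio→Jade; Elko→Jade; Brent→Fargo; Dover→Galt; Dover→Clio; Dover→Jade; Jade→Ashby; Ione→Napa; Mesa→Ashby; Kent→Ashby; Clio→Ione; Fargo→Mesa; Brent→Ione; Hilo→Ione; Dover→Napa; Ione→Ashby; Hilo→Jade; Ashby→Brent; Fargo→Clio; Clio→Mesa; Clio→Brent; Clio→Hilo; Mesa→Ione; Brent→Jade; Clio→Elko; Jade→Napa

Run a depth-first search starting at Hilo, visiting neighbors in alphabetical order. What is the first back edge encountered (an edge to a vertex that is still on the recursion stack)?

DFS from Hilo (visiting neighbors in alphabetical order); mark gray on enter, black on exit:
Hilo gray
  Ione gray
    Ashby gray
      Brent gray
        Fargo gray
          Clio gray
            Clio→Brent: Brent is gray → back edge
First back edge: Clio → Brent.

Clio→Brent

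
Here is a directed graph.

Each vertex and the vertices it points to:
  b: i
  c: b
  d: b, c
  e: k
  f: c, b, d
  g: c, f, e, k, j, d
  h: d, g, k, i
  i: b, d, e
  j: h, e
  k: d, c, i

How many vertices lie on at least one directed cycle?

9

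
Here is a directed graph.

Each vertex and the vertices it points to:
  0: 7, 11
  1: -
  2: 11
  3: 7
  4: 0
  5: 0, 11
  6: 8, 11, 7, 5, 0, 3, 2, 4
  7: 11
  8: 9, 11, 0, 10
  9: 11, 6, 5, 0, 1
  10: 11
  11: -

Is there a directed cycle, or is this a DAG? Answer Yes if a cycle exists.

DFS with white/gray/black marking, starting from 11:
11 gray
11 black
0 gray
  7 gray
    7→11: 11 black — skip
  7 black
  0→11: 11 black — skip
0 black
1 gray
1 black
2 gray
  2→11: 11 black — skip
2 black
3 gray
  3→7: 7 black — skip
3 black
4 gray
  4→0: 0 black — skip
4 black
5 gray
  5→0: 0 black — skip
  5→11: 11 black — skip
5 black
6 gray
  8 gray
    9 gray
      9→11: 11 black — skip
      9→6: 6 is gray → back edge
Back edge found, so a cycle exists: 6 → 8 → 9 → 6.

Yes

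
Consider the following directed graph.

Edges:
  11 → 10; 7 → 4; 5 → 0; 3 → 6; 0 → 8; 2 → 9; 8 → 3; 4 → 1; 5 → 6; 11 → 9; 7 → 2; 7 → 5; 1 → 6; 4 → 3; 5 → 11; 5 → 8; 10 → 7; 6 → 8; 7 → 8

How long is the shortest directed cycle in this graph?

3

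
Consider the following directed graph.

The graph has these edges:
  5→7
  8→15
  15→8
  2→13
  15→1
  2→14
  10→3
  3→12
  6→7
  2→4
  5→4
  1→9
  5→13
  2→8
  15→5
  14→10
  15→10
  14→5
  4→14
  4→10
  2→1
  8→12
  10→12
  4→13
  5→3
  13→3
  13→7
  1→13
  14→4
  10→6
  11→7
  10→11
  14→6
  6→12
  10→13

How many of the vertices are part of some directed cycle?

5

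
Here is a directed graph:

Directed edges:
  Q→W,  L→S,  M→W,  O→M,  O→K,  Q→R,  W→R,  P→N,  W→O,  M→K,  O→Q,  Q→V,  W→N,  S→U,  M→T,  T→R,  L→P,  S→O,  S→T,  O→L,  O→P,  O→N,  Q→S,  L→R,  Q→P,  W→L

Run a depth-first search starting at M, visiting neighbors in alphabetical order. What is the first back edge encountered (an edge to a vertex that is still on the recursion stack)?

O→L

DFS from M (visiting neighbors in alphabetical order); mark gray on enter, black on exit:
M gray
  K gray
  K black
  T gray
    R gray
    R black
  T black
  W gray
    L gray
      P gray
        N gray
        N black
      P black
      L→R: R black — skip
      S gray
        O gray
          O→K: K black — skip
          O→L: L is gray → back edge
First back edge: O → L.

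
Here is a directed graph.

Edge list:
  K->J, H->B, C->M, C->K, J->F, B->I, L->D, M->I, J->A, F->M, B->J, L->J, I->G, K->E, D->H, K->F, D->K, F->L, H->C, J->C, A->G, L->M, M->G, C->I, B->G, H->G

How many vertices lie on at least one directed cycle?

8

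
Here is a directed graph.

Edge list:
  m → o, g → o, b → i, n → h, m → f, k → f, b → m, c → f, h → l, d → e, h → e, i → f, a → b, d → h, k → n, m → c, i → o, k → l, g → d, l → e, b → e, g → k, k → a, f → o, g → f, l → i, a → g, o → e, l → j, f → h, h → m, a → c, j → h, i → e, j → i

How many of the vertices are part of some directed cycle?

10

A vertex is on a directed cycle iff it belongs to a strongly connected component of size ≥ 2 (or has a self-loop).
The vertices on cycles are {a, c, f, g, h, i, j, k, l, m} — 10 in total.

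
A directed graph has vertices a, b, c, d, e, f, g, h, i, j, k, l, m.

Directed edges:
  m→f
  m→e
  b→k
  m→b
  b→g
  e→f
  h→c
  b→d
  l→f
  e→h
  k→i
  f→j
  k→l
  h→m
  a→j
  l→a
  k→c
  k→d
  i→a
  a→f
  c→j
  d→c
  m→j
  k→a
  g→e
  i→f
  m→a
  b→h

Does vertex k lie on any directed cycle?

No

k lies on a cycle iff there is a path from k back to itself.
Exploring from k, it never reaches itself; equivalently, its strongly connected component is a singleton.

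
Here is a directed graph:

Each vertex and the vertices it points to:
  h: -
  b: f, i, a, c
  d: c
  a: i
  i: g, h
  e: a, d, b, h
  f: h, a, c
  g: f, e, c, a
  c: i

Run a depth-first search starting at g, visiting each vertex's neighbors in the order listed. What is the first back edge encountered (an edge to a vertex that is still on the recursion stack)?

i->g

DFS from g (visiting each vertex's neighbors in the order listed); mark gray on enter, black on exit:
g gray
  f gray
    h gray
    h black
    a gray
      i gray
        i→g: g is gray → back edge
First back edge: i → g.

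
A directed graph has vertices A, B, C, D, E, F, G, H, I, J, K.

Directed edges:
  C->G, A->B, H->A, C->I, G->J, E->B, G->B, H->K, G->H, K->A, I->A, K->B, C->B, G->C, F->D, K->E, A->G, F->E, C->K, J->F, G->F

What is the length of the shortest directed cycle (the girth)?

For each vertex v, BFS finds the shortest path from v back to v.
The shortest such closed walk is C → G → C, length 2.

2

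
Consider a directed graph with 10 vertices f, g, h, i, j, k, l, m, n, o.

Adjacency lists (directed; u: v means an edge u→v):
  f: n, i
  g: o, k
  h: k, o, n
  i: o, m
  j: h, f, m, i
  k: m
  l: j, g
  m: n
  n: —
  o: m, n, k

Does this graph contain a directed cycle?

DFS with white/gray/black marking, starting from f:
f gray
  n gray
  n black
  i gray
    o gray
      m gray
        m→n: n black — skip
      m black
      o→n: n black — skip
      k gray
        k→m: m black — skip
      k black
    o black
    i→m: m black — skip
  i black
f black
g gray
  g→o: o black — skip
  g→k: k black — skip
g black
h gray
  h→k: k black — skip
  h→o: o black — skip
  h→n: n black — skip
h black
j gray
  j→h: h black — skip
  j→f: f black — skip
  j→m: m black — skip
  j→i: i black — skip
j black
l gray
  l→j: j black — skip
  l→g: g black — skip
l black
Every edge goes to a white or black vertex — no back edge, so the graph is acyclic.

No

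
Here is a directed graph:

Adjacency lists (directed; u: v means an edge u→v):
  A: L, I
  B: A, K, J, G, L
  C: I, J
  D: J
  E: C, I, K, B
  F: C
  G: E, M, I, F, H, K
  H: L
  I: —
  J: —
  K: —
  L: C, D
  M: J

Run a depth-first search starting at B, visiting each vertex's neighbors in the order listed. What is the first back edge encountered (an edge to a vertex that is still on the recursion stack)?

DFS from B (visiting each vertex's neighbors in the order listed); mark gray on enter, black on exit:
B gray
  A gray
    L gray
      C gray
        I gray
        I black
        J gray
        J black
      C black
      D gray
        D→J: J black — skip
      D black
    L black
    A→I: I black — skip
  A black
  K gray
  K black
  B→J: J black — skip
  G gray
    E gray
      E→C: C black — skip
      E→I: I black — skip
      E→K: K black — skip
      E→B: B is gray → back edge
First back edge: E → B.

E->B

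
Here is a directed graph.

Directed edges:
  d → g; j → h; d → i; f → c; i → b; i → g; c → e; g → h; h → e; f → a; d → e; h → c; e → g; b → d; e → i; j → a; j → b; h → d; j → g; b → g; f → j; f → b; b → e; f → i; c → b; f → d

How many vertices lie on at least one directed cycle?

7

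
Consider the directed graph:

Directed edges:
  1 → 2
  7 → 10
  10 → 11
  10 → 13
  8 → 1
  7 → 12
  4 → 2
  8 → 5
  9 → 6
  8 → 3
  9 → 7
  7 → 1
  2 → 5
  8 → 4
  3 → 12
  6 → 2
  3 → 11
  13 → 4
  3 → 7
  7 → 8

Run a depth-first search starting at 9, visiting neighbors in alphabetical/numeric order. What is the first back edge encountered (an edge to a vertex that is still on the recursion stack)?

3->7

DFS from 9 (visiting neighbors in alphabetical/numeric order); mark gray on enter, black on exit:
9 gray
  6 gray
    2 gray
      5 gray
      5 black
    2 black
  6 black
  7 gray
    1 gray
      1→2: 2 black — skip
    1 black
    8 gray
      8→1: 1 black — skip
      3 gray
        3→7: 7 is gray → back edge
First back edge: 3 → 7.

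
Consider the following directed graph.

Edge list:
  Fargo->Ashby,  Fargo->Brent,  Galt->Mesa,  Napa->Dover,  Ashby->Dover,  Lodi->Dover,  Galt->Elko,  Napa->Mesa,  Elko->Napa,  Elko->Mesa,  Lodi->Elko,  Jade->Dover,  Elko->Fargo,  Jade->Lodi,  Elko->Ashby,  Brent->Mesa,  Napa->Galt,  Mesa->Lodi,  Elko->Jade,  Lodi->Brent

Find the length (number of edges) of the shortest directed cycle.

For each vertex v, BFS finds the shortest path from v back to v.
The shortest such closed walk is Elko → Mesa → Lodi → Elko, length 3.

3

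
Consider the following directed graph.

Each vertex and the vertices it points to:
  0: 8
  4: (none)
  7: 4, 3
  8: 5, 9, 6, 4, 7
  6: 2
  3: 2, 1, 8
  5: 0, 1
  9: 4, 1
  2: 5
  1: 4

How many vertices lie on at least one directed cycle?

A vertex is on a directed cycle iff it belongs to a strongly connected component of size ≥ 2 (or has a self-loop).
The vertices on cycles are {0, 2, 3, 5, 6, 7, 8} — 7 in total.

7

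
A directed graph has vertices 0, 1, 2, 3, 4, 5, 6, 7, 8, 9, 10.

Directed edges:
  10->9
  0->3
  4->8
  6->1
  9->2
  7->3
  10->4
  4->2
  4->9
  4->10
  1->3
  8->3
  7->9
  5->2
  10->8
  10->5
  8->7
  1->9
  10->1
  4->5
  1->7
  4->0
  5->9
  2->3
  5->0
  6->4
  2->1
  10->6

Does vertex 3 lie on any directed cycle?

No

3 lies on a cycle iff there is a path from 3 back to itself.
Exploring from 3, it never reaches itself; equivalently, its strongly connected component is a singleton.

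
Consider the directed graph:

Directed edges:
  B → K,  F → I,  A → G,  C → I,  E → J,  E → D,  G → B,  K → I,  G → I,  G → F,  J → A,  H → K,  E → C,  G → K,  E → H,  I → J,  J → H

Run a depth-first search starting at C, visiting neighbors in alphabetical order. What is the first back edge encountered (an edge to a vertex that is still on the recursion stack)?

K→I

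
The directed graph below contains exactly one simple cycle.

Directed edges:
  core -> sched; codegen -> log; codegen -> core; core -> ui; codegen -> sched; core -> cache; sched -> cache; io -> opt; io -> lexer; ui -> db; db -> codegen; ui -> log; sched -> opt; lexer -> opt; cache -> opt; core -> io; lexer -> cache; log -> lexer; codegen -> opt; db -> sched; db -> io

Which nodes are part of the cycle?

DFS with gray/black marking from codegen:
codegen gray
  sched gray
    opt gray
    opt black
    cache gray
      cache→opt: opt black — skip
    cache black
  sched black
  codegen→opt: opt black — skip
  core gray
    core→sched: sched black — skip
    ui gray
      db gray
        db→codegen: codegen is gray → back edge
Back edge closes the cycle codegen → core → ui → db → codegen; its vertices are {db, ui, core, codegen}.

db, ui, core, codegen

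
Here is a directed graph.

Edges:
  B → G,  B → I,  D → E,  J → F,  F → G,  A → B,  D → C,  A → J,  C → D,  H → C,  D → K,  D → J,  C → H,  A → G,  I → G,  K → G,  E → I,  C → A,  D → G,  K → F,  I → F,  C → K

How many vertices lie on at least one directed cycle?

A vertex is on a directed cycle iff it belongs to a strongly connected component of size ≥ 2 (or has a self-loop).
The vertices on cycles are {C, D, H} — 3 in total.

3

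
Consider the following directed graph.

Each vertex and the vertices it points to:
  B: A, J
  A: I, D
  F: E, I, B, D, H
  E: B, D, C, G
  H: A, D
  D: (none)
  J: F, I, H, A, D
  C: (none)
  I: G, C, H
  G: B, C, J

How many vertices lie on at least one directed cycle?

A vertex is on a directed cycle iff it belongs to a strongly connected component of size ≥ 2 (or has a self-loop).
The vertices on cycles are {A, B, E, F, G, H, I, J} — 8 in total.

8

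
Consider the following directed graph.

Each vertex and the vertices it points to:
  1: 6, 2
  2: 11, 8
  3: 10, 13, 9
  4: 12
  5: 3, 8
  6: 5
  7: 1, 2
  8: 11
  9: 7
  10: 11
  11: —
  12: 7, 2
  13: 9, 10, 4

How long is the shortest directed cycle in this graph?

6

For each vertex v, BFS finds the shortest path from v back to v.
The shortest such closed walk is 3 → 9 → 7 → 1 → 6 → 5 → 3, length 6.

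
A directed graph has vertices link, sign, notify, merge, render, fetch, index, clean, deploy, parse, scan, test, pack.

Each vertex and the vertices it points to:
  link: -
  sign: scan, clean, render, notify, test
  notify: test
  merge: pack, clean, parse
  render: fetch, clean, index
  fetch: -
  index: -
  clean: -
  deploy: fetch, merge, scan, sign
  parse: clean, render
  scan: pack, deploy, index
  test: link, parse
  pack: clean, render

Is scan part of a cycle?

scan is on a cycle iff scan can reach itself via ≥1 edge.
scan → deploy → scan — yes.

Yes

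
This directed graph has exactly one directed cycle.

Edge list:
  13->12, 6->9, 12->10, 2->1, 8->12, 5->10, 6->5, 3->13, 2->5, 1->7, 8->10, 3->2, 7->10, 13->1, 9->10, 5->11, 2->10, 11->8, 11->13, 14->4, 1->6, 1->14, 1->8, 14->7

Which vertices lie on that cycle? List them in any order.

DFS with gray/black marking from 13:
13 gray
  1 gray
    7 gray
      10 gray
      10 black
    7 black
    8 gray
      12 gray
        12→10: 10 black — skip
      12 black
      8→10: 10 black — skip
    8 black
    6 gray
      9 gray
        9→10: 10 black — skip
      9 black
      5 gray
        5→10: 10 black — skip
        11 gray
          11→13: 13 is gray → back edge
Back edge closes the cycle 13 → 1 → 6 → 5 → 11 → 13; its vertices are {1, 5, 6, 11, 13}.

1, 5, 6, 11, 13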